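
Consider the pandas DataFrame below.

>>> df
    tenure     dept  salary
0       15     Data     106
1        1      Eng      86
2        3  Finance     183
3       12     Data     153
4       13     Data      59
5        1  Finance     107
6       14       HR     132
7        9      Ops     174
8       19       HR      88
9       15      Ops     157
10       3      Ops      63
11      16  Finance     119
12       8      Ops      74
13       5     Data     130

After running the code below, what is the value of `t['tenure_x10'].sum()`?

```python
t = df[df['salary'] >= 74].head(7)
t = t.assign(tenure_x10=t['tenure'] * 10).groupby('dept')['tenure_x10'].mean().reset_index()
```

filter rows where salary >= 74:
    tenure     dept  salary
0       15     Data     106
1        1      Eng      86
2        3  Finance     183
3       12     Data     153
5        1  Finance     107
6       14       HR     132
7        9      Ops     174
8       19       HR      88
9       15      Ops     157
11      16  Finance     119
12       8      Ops      74
13       5     Data     130
take first 7 rows:
   tenure     dept  salary
0      15     Data     106
1       1      Eng      86
2       3  Finance     183
3      12     Data     153
5       1  Finance     107
6      14       HR     132
7       9      Ops     174
add column tenure_x10 = t['tenure'] * 10:
   tenure     dept  salary  tenure_x10
0      15     Data     106         150
1       1      Eng      86          10
2       3  Finance     183          30
3      12     Data     153         120
5       1  Finance     107          10
6      14       HR     132         140
7       9      Ops     174          90
group by dept, mean of tenure_x10:
dept
Data       135.0
Eng         10.0
Finance     20.0
HR         140.0
Ops         90.0
Name: tenure_x10, dtype: float64
reset_index():
      dept  tenure_x10
0     Data       135.0
1      Eng        10.0
2  Finance        20.0
3       HR       140.0
4      Ops        90.0
Hence 395.0.

395.0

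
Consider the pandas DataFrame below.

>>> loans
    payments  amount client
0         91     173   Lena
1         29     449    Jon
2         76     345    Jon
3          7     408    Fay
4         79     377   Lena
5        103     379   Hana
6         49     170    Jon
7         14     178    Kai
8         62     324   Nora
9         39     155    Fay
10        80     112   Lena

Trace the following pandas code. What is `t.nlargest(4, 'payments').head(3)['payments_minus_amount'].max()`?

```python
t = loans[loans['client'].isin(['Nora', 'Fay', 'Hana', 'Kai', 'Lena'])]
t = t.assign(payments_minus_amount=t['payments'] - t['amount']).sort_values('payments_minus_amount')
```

filter rows where client in ['Nora', 'Fay', 'Hana', 'Kai', 'Lena']:
    payments  amount client
0         91     173   Lena
3          7     408    Fay
4         79     377   Lena
5        103     379   Hana
7         14     178    Kai
8         62     324   Nora
9         39     155    Fay
10        80     112   Lena
add column payments_minus_amount = t['payments'] - t['amount']:
    payments  amount client  payments_minus_amount
0         91     173   Lena                    -82
3          7     408    Fay                   -401
4         79     377   Lena                   -298
5        103     379   Hana                   -276
7         14     178    Kai                   -164
8         62     324   Nora                   -262
9         39     155    Fay                   -116
10        80     112   Lena                    -32
sort by payments_minus_amount:
    payments  amount client  payments_minus_amount
3          7     408    Fay                   -401
4         79     377   Lena                   -298
5        103     379   Hana                   -276
8         62     324   Nora                   -262
7         14     178    Kai                   -164
9         39     155    Fay                   -116
0         91     173   Lena                    -82
10        80     112   Lena                    -32
take 4 rows with largest payments:
    payments  amount client  payments_minus_amount
5        103     379   Hana                   -276
0         91     173   Lena                    -82
10        80     112   Lena                    -32
4         79     377   Lena                   -298
take first 3 rows:
    payments  amount client  payments_minus_amount
5        103     379   Hana                   -276
0         91     173   Lena                    -82
10        80     112   Lena                    -32
Reading off the max of column 'payments_minus_amount', we get -32.

-32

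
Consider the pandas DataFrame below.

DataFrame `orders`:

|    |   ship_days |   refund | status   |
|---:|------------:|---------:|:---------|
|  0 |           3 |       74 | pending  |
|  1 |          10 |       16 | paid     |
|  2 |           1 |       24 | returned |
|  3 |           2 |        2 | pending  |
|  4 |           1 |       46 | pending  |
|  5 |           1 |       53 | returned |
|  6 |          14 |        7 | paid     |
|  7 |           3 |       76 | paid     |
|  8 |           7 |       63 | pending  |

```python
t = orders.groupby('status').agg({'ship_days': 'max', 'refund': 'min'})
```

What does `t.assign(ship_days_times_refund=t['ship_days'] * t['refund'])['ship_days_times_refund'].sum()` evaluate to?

136

group by status: max(ship_days), min(refund):
          ship_days  refund
status                     
paid             14       7
pending           7       2
returned          1      24
add column ship_days_times_refund = t['ship_days'] * t['refund']:
          ship_days  refund  ship_days_times_refund
status                                             
paid             14       7                      98
pending           7       2                      14
returned          1      24                      24
So sum() = 136.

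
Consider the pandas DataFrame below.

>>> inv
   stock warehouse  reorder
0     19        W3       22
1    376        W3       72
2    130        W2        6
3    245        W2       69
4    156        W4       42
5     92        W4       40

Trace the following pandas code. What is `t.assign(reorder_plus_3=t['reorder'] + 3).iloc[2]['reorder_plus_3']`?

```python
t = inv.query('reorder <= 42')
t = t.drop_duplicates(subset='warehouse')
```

45

filter rows where reorder <= 42:
   stock warehouse  reorder
0     19        W3       22
2    130        W2        6
4    156        W4       42
5     92        W4       40
drop duplicate warehouse (keep=first):
   stock warehouse  reorder
0     19        W3       22
2    130        W2        6
4    156        W4       42
add column reorder_plus_3 = t['reorder'] + 3:
   stock warehouse  reorder  reorder_plus_3
0     19        W3       22              25
2    130        W2        6               9
4    156        W4       42              45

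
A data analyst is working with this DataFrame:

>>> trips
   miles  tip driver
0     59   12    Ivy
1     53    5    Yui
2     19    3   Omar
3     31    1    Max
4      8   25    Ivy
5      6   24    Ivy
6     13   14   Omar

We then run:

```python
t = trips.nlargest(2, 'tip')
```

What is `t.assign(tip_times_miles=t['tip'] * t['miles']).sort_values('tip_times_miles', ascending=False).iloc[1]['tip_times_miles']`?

take 2 rows with largest tip:
   miles  tip driver
4      8   25    Ivy
5      6   24    Ivy
add column tip_times_miles = t['tip'] * t['miles']:
   miles  tip driver  tip_times_miles
4      8   25    Ivy              200
5      6   24    Ivy              144
sort by tip_times_miles descending:
   miles  tip driver  tip_times_miles
4      8   25    Ivy              200
5      6   24    Ivy              144
Reading off the value at position 1, column 'tip_times_miles', we get 144.

144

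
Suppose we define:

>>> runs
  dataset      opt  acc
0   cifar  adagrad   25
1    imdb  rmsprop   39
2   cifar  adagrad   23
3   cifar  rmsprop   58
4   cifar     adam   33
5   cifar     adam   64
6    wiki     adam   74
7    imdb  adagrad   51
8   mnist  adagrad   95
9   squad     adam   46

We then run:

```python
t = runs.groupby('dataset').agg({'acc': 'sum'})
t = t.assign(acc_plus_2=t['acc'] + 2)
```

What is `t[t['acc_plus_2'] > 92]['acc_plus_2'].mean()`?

151.0

group by dataset, sum of acc:
         acc
dataset     
cifar    203
imdb      90
mnist     95
squad     46
wiki      74
add column acc_plus_2 = t['acc'] + 2:
         acc  acc_plus_2
dataset                 
cifar    203         205
imdb      90          92
mnist     95          97
squad     46          48
wiki      74          76
filter rows where acc_plus_2 > 92:
         acc  acc_plus_2
dataset                 
cifar    203         205
mnist     95          97
Taking the mean of column 'acc_plus_2' gives 151.0.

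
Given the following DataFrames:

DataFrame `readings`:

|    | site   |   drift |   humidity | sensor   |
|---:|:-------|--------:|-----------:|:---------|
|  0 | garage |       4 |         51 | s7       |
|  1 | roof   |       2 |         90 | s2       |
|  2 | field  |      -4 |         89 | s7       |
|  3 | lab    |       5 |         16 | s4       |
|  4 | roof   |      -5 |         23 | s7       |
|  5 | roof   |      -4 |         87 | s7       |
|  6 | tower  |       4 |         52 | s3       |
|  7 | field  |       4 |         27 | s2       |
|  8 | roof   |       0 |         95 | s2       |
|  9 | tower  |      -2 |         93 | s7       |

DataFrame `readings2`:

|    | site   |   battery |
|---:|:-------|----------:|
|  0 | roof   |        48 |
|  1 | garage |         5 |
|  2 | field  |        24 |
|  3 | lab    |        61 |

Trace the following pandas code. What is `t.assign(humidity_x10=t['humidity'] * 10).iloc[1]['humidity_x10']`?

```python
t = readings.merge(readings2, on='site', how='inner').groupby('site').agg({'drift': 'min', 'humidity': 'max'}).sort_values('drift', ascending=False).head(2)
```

510

merge on 'site' (how='inner') → 8 rows:
     site  drift  humidity sensor  battery
0  garage      4        51     s7        5
1    roof      2        90     s2       48
2   field     -4        89     s7       24
3     lab      5        16     s4       61
4    roof     -5        23     s7       48
5    roof     -4        87     s7       48
6   field      4        27     s2       24
7    roof      0        95     s2       48
group by site: min(drift), max(humidity):
        drift  humidity
site                   
field      -4        89
garage      4        51
lab         5        16
roof       -5        95
sort by drift descending:
        drift  humidity
site                   
lab         5        16
garage      4        51
field      -4        89
roof       -5        95
take first 2 rows:
        drift  humidity
site                   
lab         5        16
garage      4        51
add column humidity_x10 = t['humidity'] * 10:
        drift  humidity  humidity_x10
site                                 
lab         5        16           160
garage      4        51           510
Then the value at position 1, column 'humidity_x10': 510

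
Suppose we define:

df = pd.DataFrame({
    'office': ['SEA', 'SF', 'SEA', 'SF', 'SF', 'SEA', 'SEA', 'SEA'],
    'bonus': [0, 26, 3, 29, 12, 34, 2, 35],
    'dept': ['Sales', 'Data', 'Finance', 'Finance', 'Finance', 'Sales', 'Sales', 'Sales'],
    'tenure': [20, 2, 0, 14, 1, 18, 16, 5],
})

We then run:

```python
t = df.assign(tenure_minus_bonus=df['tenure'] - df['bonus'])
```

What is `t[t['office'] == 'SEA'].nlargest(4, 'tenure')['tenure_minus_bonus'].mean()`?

-3.0

add column tenure_minus_bonus = df['tenure'] - df['bonus']:
  office  bonus     dept  tenure  tenure_minus_bonus
0    SEA      0    Sales      20                  20
1     SF     26     Data       2                 -24
2    SEA      3  Finance       0                  -3
3     SF     29  Finance      14                 -15
4     SF     12  Finance       1                 -11
5    SEA     34    Sales      18                 -16
6    SEA      2    Sales      16                  14
7    SEA     35    Sales       5                 -30
filter rows where office == 'SEA':
  office  bonus     dept  tenure  tenure_minus_bonus
0    SEA      0    Sales      20                  20
2    SEA      3  Finance       0                  -3
5    SEA     34    Sales      18                 -16
6    SEA      2    Sales      16                  14
7    SEA     35    Sales       5                 -30
take 4 rows with largest tenure:
  office  bonus   dept  tenure  tenure_minus_bonus
0    SEA      0  Sales      20                  20
5    SEA     34  Sales      18                 -16
6    SEA      2  Sales      16                  14
7    SEA     35  Sales       5                 -30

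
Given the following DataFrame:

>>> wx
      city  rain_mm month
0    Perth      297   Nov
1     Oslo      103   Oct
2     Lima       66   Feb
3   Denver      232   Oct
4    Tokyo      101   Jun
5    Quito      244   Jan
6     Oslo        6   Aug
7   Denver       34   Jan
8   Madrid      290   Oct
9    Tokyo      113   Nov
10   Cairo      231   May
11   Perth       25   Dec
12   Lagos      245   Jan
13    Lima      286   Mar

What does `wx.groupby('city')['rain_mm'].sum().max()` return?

group by city, sum of rain_mm:
city
Cairo     231
Denver    266
Lagos     245
Lima      352
Madrid    290
Oslo      109
Perth     322
Quito     244
Tokyo     214
Name: rain_mm, dtype: int64
max of the resulting series → 352

352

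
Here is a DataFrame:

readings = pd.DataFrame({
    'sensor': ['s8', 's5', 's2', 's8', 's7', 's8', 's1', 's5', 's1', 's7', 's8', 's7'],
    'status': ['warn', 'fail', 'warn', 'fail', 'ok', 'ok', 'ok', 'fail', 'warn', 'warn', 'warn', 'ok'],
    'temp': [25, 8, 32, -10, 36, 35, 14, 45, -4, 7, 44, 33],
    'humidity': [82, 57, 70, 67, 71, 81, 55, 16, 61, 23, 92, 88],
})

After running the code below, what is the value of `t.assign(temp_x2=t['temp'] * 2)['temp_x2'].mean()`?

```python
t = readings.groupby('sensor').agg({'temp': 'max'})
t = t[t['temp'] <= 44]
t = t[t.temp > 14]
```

group by sensor, max of temp:
        temp
sensor      
s1        14
s2        32
s5        45
s7        36
s8        44
filter rows where temp <= 44:
        temp
sensor      
s1        14
s2        32
s7        36
s8        44
filter rows where temp > 14:
        temp
sensor      
s2        32
s7        36
s8        44
add column temp_x2 = t['temp'] * 2:
        temp  temp_x2
sensor               
s2        32       64
s7        36       72
s8        44       88
Then the mean of column 'temp_x2': 74.6666666667

74.6666666667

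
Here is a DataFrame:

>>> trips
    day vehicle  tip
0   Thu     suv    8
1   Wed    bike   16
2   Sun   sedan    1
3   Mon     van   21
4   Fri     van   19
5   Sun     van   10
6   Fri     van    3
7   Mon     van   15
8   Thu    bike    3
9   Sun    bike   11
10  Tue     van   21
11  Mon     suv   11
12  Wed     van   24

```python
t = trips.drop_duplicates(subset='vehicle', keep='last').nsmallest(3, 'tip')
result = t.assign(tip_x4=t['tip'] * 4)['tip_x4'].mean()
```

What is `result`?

30.6666666667

drop duplicate vehicle (keep=last):
    day vehicle  tip
2   Sun   sedan    1
9   Sun    bike   11
11  Mon     suv   11
12  Wed     van   24
take 3 rows with smallest tip:
    day vehicle  tip
2   Sun   sedan    1
9   Sun    bike   11
11  Mon     suv   11
add column tip_x4 = t['tip'] * 4:
    day vehicle  tip  tip_x4
2   Sun   sedan    1       4
9   Sun    bike   11      44
11  Mon     suv   11      44
Hence 30.6666666667.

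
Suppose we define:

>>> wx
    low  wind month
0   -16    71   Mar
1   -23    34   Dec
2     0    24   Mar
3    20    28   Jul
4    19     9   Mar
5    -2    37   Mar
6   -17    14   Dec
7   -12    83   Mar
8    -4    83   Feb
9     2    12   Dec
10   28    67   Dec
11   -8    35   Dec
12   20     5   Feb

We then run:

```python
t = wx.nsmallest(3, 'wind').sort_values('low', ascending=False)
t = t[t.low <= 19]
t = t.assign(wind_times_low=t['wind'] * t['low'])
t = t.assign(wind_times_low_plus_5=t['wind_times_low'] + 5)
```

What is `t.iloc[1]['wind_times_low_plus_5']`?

take 3 rows with smallest wind:
    low  wind month
12   20     5   Feb
4    19     9   Mar
9     2    12   Dec
sort by low descending:
    low  wind month
12   20     5   Feb
4    19     9   Mar
9     2    12   Dec
filter rows where low <= 19:
   low  wind month
4   19     9   Mar
9    2    12   Dec
add column wind_times_low = t['wind'] * t['low']:
   low  wind month  wind_times_low
4   19     9   Mar             171
9    2    12   Dec              24
add column wind_times_low_plus_5 = t['wind_times_low'] + 5:
   low  wind month  wind_times_low  wind_times_low_plus_5
4   19     9   Mar             171                    176
9    2    12   Dec              24                     29
Then the value at position 1, column 'wind_times_low_plus_5': 29

29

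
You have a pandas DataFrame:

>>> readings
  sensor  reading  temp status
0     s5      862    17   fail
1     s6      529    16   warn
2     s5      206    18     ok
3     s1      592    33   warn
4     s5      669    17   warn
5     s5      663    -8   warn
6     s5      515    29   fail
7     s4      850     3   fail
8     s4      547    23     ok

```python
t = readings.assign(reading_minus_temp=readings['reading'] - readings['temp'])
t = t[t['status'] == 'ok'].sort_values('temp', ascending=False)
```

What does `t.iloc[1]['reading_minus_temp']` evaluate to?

188

add column reading_minus_temp = readings['reading'] - readings['temp']:
  sensor  reading  temp status  reading_minus_temp
0     s5      862    17   fail                 845
1     s6      529    16   warn                 513
2     s5      206    18     ok                 188
3     s1      592    33   warn                 559
4     s5      669    17   warn                 652
5     s5      663    -8   warn                 671
6     s5      515    29   fail                 486
7     s4      850     3   fail                 847
8     s4      547    23     ok                 524
filter rows where status == 'ok':
  sensor  reading  temp status  reading_minus_temp
2     s5      206    18     ok                 188
8     s4      547    23     ok                 524
sort by temp descending:
  sensor  reading  temp status  reading_minus_temp
8     s4      547    23     ok                 524
2     s5      206    18     ok                 188
Finally, value at position 1, column 'reading_minus_temp' = 188.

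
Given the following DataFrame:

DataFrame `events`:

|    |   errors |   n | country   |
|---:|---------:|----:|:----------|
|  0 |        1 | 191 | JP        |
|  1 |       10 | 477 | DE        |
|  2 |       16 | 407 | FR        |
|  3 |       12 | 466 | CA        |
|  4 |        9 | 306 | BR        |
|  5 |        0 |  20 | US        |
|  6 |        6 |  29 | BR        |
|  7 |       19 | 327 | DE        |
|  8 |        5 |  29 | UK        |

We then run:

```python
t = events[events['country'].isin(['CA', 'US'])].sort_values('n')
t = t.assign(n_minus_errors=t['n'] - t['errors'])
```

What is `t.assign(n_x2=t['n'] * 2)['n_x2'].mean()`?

filter rows where country in ['CA', 'US']:
   errors    n country
3      12  466      CA
5       0   20      US
sort by n:
   errors    n country
5       0   20      US
3      12  466      CA
add column n_minus_errors = t['n'] - t['errors']:
   errors    n country  n_minus_errors
5       0   20      US              20
3      12  466      CA             454
add column n_x2 = t['n'] * 2:
   errors    n country  n_minus_errors  n_x2
5       0   20      US              20    40
3      12  466      CA             454   932

486.0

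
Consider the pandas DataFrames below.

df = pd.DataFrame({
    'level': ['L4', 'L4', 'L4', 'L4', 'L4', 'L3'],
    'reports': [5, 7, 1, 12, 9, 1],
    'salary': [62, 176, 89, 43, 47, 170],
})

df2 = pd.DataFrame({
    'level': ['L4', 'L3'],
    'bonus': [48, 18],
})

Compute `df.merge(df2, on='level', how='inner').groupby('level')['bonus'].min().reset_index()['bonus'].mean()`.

merge on 'level' (how='inner') → 6 rows:
  level  reports  salary  bonus
0    L4        5      62     48
1    L4        7     176     48
2    L4        1      89     48
3    L4       12      43     48
4    L4        9      47     48
5    L3        1     170     18
group by level, min of bonus:
level
L3    18
L4    48
Name: bonus, dtype: int64
reset_index():
  level  bonus
0    L3     18
1    L4     48
Then the mean of column 'bonus': 33.0

33.0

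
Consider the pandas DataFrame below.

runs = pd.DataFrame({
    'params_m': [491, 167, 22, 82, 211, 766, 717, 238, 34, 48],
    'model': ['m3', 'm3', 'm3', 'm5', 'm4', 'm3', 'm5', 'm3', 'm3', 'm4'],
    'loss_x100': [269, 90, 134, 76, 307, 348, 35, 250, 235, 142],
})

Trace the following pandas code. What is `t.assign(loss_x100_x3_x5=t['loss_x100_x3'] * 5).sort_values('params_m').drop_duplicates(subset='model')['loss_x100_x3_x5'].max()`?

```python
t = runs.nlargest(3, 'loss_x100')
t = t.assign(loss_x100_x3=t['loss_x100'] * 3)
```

4605

take 3 rows with largest loss_x100:
   params_m model  loss_x100
5       766    m3        348
4       211    m4        307
0       491    m3        269
add column loss_x100_x3 = t['loss_x100'] * 3:
   params_m model  loss_x100  loss_x100_x3
5       766    m3        348          1044
4       211    m4        307           921
0       491    m3        269           807
add column loss_x100_x3_x5 = t['loss_x100_x3'] * 5:
   params_m model  loss_x100  loss_x100_x3  loss_x100_x3_x5
5       766    m3        348          1044             5220
4       211    m4        307           921             4605
0       491    m3        269           807             4035
sort by params_m:
   params_m model  loss_x100  loss_x100_x3  loss_x100_x3_x5
4       211    m4        307           921             4605
0       491    m3        269           807             4035
5       766    m3        348          1044             5220
drop duplicate model (keep=first):
   params_m model  loss_x100  loss_x100_x3  loss_x100_x3_x5
4       211    m4        307           921             4605
0       491    m3        269           807             4035
max of column 'loss_x100_x3_x5' → 4605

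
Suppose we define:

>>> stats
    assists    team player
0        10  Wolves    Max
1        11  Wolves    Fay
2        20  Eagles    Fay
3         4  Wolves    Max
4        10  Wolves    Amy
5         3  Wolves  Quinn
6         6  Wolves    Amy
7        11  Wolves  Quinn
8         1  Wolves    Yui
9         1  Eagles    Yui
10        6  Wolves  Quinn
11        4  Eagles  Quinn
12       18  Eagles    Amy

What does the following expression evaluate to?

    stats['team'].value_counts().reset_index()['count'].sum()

value_counts of team:
team
Wolves    9
Eagles    4
Name: count, dtype: int64
reset_index():
     team  count
0  Wolves      9
1  Eagles      4
Finally, sum of column 'count' = 13.

13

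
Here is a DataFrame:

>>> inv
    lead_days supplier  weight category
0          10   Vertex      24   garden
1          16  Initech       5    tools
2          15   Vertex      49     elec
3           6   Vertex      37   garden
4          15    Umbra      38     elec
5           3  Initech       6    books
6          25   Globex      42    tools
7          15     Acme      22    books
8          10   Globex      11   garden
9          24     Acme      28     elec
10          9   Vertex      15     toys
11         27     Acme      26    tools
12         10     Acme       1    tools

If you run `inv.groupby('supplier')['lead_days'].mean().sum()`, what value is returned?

group by supplier, mean of lead_days:
supplier
Acme       19.0
Globex     17.5
Initech     9.5
Umbra      15.0
Vertex     10.0
Name: lead_days, dtype: float64
Taking the sum of the resulting series gives 71.0.

71.0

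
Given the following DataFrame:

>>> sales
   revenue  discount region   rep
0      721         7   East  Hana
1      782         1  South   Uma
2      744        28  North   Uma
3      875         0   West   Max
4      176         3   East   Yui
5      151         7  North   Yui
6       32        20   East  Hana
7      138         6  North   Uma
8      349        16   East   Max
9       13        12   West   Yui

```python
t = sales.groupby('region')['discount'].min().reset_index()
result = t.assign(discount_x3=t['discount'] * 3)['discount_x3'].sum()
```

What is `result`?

group by region, min of discount:
region
East     3
North    6
South    1
West     0
Name: discount, dtype: int64
reset_index():
  region  discount
0   East         3
1  North         6
2  South         1
3   West         0
add column discount_x3 = t['discount'] * 3:
  region  discount  discount_x3
0   East         3            9
1  North         6           18
2  South         1            3
3   West         0            0
Hence 30.

30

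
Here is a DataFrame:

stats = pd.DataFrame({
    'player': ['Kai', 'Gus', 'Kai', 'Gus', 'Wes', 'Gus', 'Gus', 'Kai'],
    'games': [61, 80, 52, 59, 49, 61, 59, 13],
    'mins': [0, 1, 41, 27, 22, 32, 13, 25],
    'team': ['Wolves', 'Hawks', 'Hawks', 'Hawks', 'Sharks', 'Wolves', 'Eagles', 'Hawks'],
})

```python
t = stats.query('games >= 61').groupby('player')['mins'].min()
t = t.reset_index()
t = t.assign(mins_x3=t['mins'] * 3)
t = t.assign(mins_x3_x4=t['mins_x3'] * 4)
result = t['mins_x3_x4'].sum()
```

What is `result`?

filter rows where games >= 61:
  player  games  mins    team
0    Kai     61     0  Wolves
1    Gus     80     1   Hawks
5    Gus     61    32  Wolves
group by player, min of mins:
player
Gus    1
Kai    0
Name: mins, dtype: int64
reset_index():
  player  mins
0    Gus     1
1    Kai     0
add column mins_x3 = t['mins'] * 3:
  player  mins  mins_x3
0    Gus     1        3
1    Kai     0        0
add column mins_x3_x4 = t['mins_x3'] * 4:
  player  mins  mins_x3  mins_x3_x4
0    Gus     1        3          12
1    Kai     0        0           0
The sum of column 'mins_x3_x4' is 12.

12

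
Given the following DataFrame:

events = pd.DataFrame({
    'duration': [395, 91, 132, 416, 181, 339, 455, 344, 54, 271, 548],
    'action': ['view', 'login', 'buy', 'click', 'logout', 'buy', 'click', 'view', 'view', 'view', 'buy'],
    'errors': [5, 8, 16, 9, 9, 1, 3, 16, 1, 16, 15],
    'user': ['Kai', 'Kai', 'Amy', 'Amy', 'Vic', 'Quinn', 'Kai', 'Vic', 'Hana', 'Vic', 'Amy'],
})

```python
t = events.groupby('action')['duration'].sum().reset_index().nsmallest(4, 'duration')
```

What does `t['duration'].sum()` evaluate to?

group by action, sum of duration:
action
buy       1019
click      871
login       91
logout     181
view      1064
Name: duration, dtype: int64
reset_index():
   action  duration
0     buy      1019
1   click       871
2   login        91
3  logout       181
4    view      1064
take 4 rows with smallest duration:
   action  duration
2   login        91
3  logout       181
1   click       871
0     buy      1019

2162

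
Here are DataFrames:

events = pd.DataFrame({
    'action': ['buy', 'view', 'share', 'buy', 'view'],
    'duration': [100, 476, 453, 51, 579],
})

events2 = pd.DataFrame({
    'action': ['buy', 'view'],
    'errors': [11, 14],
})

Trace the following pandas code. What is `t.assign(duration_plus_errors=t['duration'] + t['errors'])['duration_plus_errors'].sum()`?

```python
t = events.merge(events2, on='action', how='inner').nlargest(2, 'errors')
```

1083

merge on 'action' (how='inner') → 4 rows:
  action  duration  errors
0    buy       100      11
1   view       476      14
2    buy        51      11
3   view       579      14
take 2 rows with largest errors:
  action  duration  errors
1   view       476      14
3   view       579      14
add column duration_plus_errors = t['duration'] + t['errors']:
  action  duration  errors  duration_plus_errors
1   view       476      14                   490
3   view       579      14                   593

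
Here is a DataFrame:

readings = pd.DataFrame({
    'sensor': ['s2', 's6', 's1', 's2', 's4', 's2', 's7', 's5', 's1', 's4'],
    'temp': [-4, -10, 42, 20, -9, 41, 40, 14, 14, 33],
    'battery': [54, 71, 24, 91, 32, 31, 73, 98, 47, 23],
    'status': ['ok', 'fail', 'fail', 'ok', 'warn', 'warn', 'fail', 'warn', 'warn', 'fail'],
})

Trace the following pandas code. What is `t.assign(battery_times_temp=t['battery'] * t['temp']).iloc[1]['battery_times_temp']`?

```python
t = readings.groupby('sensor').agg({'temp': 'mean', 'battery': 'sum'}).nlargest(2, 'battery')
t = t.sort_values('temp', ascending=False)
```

1372.0

group by sensor: mean(temp), sum(battery):
        temp  battery
sensor               
s1      28.0       71
s2      19.0      176
s4      12.0       55
s5      14.0       98
s6     -10.0       71
s7      40.0       73
take 2 rows with largest battery:
        temp  battery
sensor               
s2      19.0      176
s5      14.0       98
sort by temp descending:
        temp  battery
sensor               
s2      19.0      176
s5      14.0       98
add column battery_times_temp = t['battery'] * t['temp']:
        temp  battery  battery_times_temp
sensor                                   
s2      19.0      176              3344.0
s5      14.0       98              1372.0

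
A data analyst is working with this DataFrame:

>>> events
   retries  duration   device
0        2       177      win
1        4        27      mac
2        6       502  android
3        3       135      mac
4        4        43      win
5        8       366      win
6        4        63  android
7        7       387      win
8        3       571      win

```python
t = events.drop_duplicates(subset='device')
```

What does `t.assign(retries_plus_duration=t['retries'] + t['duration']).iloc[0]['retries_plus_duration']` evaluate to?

179

drop duplicate device (keep=first):
   retries  duration   device
0        2       177      win
1        4        27      mac
2        6       502  android
add column retries_plus_duration = t['retries'] + t['duration']:
   retries  duration   device  retries_plus_duration
0        2       177      win                    179
1        4        27      mac                     31
2        6       502  android                    508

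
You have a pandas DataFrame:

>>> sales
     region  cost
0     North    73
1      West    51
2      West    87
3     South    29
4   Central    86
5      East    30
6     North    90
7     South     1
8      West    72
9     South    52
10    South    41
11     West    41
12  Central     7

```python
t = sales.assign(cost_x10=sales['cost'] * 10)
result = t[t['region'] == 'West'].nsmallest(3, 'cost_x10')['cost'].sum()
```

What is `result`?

add column cost_x10 = sales['cost'] * 10:
     region  cost  cost_x10
0     North    73       730
1      West    51       510
2      West    87       870
3     South    29       290
4   Central    86       860
5      East    30       300
6     North    90       900
7     South     1        10
8      West    72       720
9     South    52       520
10    South    41       410
11     West    41       410
12  Central     7        70
filter rows where region == 'West':
   region  cost  cost_x10
1    West    51       510
2    West    87       870
8    West    72       720
11   West    41       410
take 3 rows with smallest cost_x10:
   region  cost  cost_x10
11   West    41       410
1    West    51       510
8    West    72       720
Finally, sum of column 'cost' = 164.

164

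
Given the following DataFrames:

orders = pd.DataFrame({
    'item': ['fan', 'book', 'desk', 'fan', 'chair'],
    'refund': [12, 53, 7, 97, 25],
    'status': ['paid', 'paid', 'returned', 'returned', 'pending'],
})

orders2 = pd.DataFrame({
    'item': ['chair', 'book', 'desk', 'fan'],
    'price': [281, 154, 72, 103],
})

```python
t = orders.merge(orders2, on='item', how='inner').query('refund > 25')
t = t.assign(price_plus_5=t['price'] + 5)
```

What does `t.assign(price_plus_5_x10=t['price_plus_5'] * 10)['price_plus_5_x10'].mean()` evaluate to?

1335.0

merge on 'item' (how='inner') → 5 rows:
    item  refund    status  price
0    fan      12      paid    103
1   book      53      paid    154
2   desk       7  returned     72
3    fan      97  returned    103
4  chair      25   pending    281
filter rows where refund > 25:
   item  refund    status  price
1  book      53      paid    154
3   fan      97  returned    103
add column price_plus_5 = t['price'] + 5:
   item  refund    status  price  price_plus_5
1  book      53      paid    154           159
3   fan      97  returned    103           108
add column price_plus_5_x10 = t['price_plus_5'] * 10:
   item  refund    status  price  price_plus_5  price_plus_5_x10
1  book      53      paid    154           159              1590
3   fan      97  returned    103           108              1080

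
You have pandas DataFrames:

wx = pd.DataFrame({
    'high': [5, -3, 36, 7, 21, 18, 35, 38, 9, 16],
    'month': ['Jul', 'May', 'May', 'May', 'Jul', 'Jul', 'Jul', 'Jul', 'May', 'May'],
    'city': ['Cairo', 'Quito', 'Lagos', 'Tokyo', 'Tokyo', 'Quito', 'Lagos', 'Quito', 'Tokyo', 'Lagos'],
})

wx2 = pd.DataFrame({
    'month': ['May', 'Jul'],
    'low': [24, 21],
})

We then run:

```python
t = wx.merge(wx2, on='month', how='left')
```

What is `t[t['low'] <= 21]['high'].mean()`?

merge on 'month' (how='left') → 10 rows:
   high month   city  low
0     5   Jul  Cairo   21
1    -3   May  Quito   24
2    36   May  Lagos   24
3     7   May  Tokyo   24
4    21   Jul  Tokyo   21
5    18   Jul  Quito   21
6    35   Jul  Lagos   21
7    38   Jul  Quito   21
8     9   May  Tokyo   24
9    16   May  Lagos   24
filter rows where low <= 21:
   high month   city  low
0     5   Jul  Cairo   21
4    21   Jul  Tokyo   21
5    18   Jul  Quito   21
6    35   Jul  Lagos   21
7    38   Jul  Quito   21

23.4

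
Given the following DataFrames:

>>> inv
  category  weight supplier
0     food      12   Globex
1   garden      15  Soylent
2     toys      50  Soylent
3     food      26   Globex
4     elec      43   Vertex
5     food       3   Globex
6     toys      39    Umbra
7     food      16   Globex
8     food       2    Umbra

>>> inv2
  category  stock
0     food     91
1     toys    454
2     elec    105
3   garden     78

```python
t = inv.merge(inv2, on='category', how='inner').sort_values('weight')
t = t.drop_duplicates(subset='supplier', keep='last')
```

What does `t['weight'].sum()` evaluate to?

merge on 'category' (how='inner') → 9 rows:
  category  weight supplier  stock
0     food      12   Globex     91
1   garden      15  Soylent     78
2     toys      50  Soylent    454
3     food      26   Globex     91
4     elec      43   Vertex    105
5     food       3   Globex     91
6     toys      39    Umbra    454
7     food      16   Globex     91
8     food       2    Umbra     91
sort by weight:
  category  weight supplier  stock
8     food       2    Umbra     91
5     food       3   Globex     91
0     food      12   Globex     91
1   garden      15  Soylent     78
7     food      16   Globex     91
3     food      26   Globex     91
6     toys      39    Umbra    454
4     elec      43   Vertex    105
2     toys      50  Soylent    454
drop duplicate supplier (keep=last):
  category  weight supplier  stock
3     food      26   Globex     91
6     toys      39    Umbra    454
4     elec      43   Vertex    105
2     toys      50  Soylent    454
Then the sum of column 'weight': 158

158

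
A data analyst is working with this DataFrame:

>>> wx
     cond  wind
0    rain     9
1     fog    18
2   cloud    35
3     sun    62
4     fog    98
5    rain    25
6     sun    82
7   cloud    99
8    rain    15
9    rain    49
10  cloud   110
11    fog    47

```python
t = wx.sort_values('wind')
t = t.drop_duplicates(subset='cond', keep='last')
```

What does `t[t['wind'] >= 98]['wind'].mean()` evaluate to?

sort by wind:
     cond  wind
0    rain     9
8    rain    15
1     fog    18
5    rain    25
2   cloud    35
11    fog    47
9    rain    49
3     sun    62
6     sun    82
4     fog    98
7   cloud    99
10  cloud   110
drop duplicate cond (keep=last):
     cond  wind
9    rain    49
6     sun    82
4     fog    98
10  cloud   110
filter rows where wind >= 98:
     cond  wind
4     fog    98
10  cloud   110
Reading off the mean of column 'wind', we get 104.0.

104.0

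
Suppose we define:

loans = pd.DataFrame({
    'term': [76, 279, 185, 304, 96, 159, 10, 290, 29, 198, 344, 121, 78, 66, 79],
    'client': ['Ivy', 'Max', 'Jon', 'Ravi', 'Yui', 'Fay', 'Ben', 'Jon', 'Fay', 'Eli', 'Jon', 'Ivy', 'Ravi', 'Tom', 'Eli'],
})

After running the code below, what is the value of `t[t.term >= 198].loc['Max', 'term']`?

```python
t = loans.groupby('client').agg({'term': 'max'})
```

group by client, max of term:
        term
client      
Ben       10
Eli      198
Fay      159
Ivy      121
Jon      344
Max      279
Ravi     304
Tom       66
Yui       96
filter rows where term >= 198:
        term
client      
Eli      198
Jon      344
Max      279
Ravi     304
Taking the value at row 'Max', column 'term' gives 279.

279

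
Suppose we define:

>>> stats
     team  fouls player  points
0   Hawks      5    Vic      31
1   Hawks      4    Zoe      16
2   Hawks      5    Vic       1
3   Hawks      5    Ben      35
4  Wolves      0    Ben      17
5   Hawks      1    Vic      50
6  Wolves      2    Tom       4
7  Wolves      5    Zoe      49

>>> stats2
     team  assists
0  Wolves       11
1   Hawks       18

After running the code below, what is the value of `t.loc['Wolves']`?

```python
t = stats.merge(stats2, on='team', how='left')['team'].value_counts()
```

3

merge on 'team' (how='left') → 8 rows:
     team  fouls player  points  assists
0   Hawks      5    Vic      31       18
1   Hawks      4    Zoe      16       18
2   Hawks      5    Vic       1       18
3   Hawks      5    Ben      35       18
4  Wolves      0    Ben      17       11
5   Hawks      1    Vic      50       18
6  Wolves      2    Tom       4       11
7  Wolves      5    Zoe      49       11
value_counts of team:
team
Hawks     5
Wolves    3
Name: count, dtype: int64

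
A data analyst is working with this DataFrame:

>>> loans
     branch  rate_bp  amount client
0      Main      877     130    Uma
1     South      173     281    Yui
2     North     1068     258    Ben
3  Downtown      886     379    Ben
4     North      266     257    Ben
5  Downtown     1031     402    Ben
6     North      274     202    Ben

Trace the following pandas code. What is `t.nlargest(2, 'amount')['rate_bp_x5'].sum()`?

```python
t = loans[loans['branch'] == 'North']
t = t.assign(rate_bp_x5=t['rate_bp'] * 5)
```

filter rows where branch == 'North':
  branch  rate_bp  amount client
2  North     1068     258    Ben
4  North      266     257    Ben
6  North      274     202    Ben
add column rate_bp_x5 = t['rate_bp'] * 5:
  branch  rate_bp  amount client  rate_bp_x5
2  North     1068     258    Ben        5340
4  North      266     257    Ben        1330
6  North      274     202    Ben        1370
take 2 rows with largest amount:
  branch  rate_bp  amount client  rate_bp_x5
2  North     1068     258    Ben        5340
4  North      266     257    Ben        1330
Finally, sum of column 'rate_bp_x5' = 6670.

6670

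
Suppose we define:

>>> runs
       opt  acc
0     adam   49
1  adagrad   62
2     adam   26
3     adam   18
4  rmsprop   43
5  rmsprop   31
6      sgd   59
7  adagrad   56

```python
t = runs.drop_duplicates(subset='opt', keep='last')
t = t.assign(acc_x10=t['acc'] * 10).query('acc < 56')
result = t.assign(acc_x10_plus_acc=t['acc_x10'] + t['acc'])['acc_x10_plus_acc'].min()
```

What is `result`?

198

drop duplicate opt (keep=last):
       opt  acc
3     adam   18
5  rmsprop   31
6      sgd   59
7  adagrad   56
add column acc_x10 = t['acc'] * 10:
       opt  acc  acc_x10
3     adam   18      180
5  rmsprop   31      310
6      sgd   59      590
7  adagrad   56      560
filter rows where acc < 56:
       opt  acc  acc_x10
3     adam   18      180
5  rmsprop   31      310
add column acc_x10_plus_acc = t['acc_x10'] + t['acc']:
       opt  acc  acc_x10  acc_x10_plus_acc
3     adam   18      180               198
5  rmsprop   31      310               341
The min of column 'acc_x10_plus_acc' is 198.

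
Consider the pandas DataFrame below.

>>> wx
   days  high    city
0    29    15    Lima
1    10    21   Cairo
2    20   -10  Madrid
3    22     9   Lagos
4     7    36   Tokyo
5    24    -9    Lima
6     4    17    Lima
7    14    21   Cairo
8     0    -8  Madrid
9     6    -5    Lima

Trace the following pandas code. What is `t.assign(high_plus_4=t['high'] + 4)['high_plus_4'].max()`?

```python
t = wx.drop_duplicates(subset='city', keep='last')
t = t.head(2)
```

40

drop duplicate city (keep=last):
   days  high    city
3    22     9   Lagos
4     7    36   Tokyo
7    14    21   Cairo
8     0    -8  Madrid
9     6    -5    Lima
take first 2 rows:
   days  high   city
3    22     9  Lagos
4     7    36  Tokyo
add column high_plus_4 = t['high'] + 4:
   days  high   city  high_plus_4
3    22     9  Lagos           13
4     7    36  Tokyo           40
The max of column 'high_plus_4' is 40.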